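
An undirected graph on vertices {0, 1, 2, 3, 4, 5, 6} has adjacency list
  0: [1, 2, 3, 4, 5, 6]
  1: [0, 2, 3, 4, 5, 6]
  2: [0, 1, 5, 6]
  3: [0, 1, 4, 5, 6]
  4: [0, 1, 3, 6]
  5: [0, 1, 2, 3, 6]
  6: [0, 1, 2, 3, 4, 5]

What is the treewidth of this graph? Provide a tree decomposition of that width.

Treewidth 4.
One such decomposition:
Bags: B1 = {0, 1, 3, 5, 6}  B2 = {0, 1, 2, 5, 6}  B3 = {0, 1, 3, 4, 6}
Tree: B1–B2, B1–B3

The largest bag has 5 vertices, giving width 4; this decomposition certifies tw(G) ≤ 4. For the lower bound, the 5 vertices {0, 1, 2, 5, 6} are pairwise adjacent, and any tree decomposition puts a clique entirely inside one bag — forcing width ≥ 4. Hence tw(G) = 4 exactly.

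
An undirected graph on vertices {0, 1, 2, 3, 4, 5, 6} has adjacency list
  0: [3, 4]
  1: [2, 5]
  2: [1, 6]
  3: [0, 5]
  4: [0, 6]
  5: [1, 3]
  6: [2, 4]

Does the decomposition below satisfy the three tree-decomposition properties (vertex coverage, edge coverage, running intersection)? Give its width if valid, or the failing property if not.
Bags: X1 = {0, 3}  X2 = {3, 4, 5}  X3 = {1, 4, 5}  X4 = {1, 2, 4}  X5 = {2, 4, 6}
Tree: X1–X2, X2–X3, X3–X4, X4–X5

A tree decomposition must satisfy three properties: every vertex lies in some bag; for every edge, both endpoints lie together in some bag; and for every vertex, the bags containing it form a connected subtree. Here edge (4,0) lies in no bag, so the decomposition is invalid.

No — edge (4,0) lies in no bag.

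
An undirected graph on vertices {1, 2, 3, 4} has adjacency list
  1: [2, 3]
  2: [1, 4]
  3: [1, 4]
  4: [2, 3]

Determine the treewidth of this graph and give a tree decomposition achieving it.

Treewidth 2.
Bags: B1 = {1, 2, 3}  B2 = {2, 3, 4}
Tree: B1–B2

The largest bag has 3 vertices, giving width 2; this decomposition certifies tw(G) ≤ 2. For the lower bound, G contains the cycle 3–1–2–4–3, so G is not a forest; only forests have treewidth ≤ 1, hence tw(G) ≥ 2. Therefore the treewidth is 2.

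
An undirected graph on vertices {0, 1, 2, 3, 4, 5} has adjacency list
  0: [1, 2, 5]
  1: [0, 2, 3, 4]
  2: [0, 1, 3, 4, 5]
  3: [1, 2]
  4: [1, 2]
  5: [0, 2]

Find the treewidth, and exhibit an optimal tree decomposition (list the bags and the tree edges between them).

Each bag holds 3 vertices, so the decomposition has width 2, which upper-bounds the treewidth. For the lower bound, the 3 vertices {0, 1, 2} are pairwise adjacent, and any tree decomposition puts a clique entirely inside one bag — forcing width ≥ 2. Combining the bounds, tw(G) = 2.

Treewidth 2.
Bags: B1 = {1, 2, 4}  B2 = {0, 1, 2}  B3 = {1, 2, 3}  B4 = {0, 2, 5}
Tree: B1–B2, B1–B3, B2–B4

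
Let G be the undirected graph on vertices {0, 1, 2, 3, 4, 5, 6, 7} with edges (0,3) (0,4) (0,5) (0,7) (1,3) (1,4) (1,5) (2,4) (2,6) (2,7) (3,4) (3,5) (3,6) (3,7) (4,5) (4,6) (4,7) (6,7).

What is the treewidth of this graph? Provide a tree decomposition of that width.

Every bag has size at most 4, so the width is 4 − 1 = 3 and tw(G) ≤ 3. For the lower bound, the 4 vertices {2, 4, 6, 7} are pairwise adjacent, and any tree decomposition puts a clique entirely inside one bag — forcing width ≥ 3. The upper and lower bounds meet at 3, so that is the treewidth.

Treewidth 3.
One such decomposition:
Bags: B1 = {0, 3, 4, 5}  B2 = {1, 3, 4, 5}  B3 = {0, 3, 4, 7}  B4 = {3, 4, 6, 7}  B5 = {2, 4, 6, 7}
Tree: B1–B2, B1–B3, B3–B4, B4–B5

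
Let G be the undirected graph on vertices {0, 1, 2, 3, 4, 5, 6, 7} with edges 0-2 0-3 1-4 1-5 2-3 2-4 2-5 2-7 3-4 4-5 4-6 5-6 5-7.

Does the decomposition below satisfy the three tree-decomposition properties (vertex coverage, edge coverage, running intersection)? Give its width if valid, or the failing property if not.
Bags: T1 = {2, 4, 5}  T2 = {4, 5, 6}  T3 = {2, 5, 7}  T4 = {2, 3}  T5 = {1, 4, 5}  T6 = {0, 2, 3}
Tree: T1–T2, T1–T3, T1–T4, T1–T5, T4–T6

No — edge (4,3) lies in no bag.

A tree decomposition must satisfy three properties: every vertex lies in some bag; for every edge, both endpoints lie together in some bag; and for every vertex, the bags containing it form a connected subtree. Here edge (4,3) lies in no bag, so the decomposition is invalid.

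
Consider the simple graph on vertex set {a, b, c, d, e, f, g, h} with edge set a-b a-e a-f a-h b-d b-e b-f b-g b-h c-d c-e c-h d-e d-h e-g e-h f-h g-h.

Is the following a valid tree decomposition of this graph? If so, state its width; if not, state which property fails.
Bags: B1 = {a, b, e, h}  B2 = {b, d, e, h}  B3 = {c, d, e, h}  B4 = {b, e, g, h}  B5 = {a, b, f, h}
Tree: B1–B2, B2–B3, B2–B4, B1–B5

Yes; width 3.

Vertex coverage: the bags together contain {a, b, c, d, e, f, g, h}, the full vertex set. Edge coverage: each edge of G has both endpoints in at least one bag. Running intersection: for every vertex, the bags containing it form a connected subtree. All three properties hold, so this is a valid tree decomposition of width max|bag| − 1 = 3, and hence tw(G) ≤ 3.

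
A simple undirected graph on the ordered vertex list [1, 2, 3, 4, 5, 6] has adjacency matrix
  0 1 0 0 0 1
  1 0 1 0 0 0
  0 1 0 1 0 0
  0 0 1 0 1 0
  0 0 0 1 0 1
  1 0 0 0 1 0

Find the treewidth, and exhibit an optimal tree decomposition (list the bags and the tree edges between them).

Treewidth 2.
One optimal decomposition is:
Bags: B1 = {2, 3, 4}  B2 = {2, 4, 5}  B3 = {2, 5, 6}  B4 = {1, 2, 6}
Tree: B1–B2, B2–B3, B3–B4

The largest bag has 3 vertices, giving width 2; this decomposition certifies tw(G) ≤ 2. For the lower bound, G contains the cycle 2–3–4–5–6–1–2, so G is not a forest; only forests have treewidth ≤ 1, hence tw(G) ≥ 2. The upper and lower bounds meet at 2, so that is the treewidth.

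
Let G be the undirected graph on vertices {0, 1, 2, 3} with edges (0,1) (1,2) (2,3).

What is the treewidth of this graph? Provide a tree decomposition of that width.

Treewidth 1.
One such decomposition:
Bags: B1 = {1, 2}  B2 = {0, 1}  B3 = {2, 3}
Tree: B1–B2, B1–B3

Each bag holds 2 vertices, so the decomposition has width 1, which upper-bounds the treewidth. G has an edge, so its treewidth is at least 1. Hence tw(G) = 1 exactly.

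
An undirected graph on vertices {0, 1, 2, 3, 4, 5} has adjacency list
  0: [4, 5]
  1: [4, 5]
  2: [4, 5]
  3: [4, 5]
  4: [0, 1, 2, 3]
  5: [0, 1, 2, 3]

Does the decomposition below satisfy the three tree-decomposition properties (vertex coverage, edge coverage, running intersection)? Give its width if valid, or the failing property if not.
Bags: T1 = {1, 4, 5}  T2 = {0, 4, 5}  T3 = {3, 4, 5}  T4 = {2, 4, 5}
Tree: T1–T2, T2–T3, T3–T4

Yes; width 2.

Every vertex of G appears in some bag (union = {0, 1, 2, 3, 4, 5}); every edge is covered by a bag; and for each vertex v the set of bags containing v is connected in the bag tree. The decomposition is therefore valid. The largest bag has 3 vertices, so the width is 2.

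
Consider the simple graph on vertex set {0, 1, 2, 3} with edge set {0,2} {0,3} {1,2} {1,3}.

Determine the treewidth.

A width-2 tree decomposition is:
Bags: B1 = {0, 2, 3}  B2 = {1, 2, 3}
Tree: B1–B2
Every bag has size at most 3, so the width is 3 − 1 = 2 and tw(G) ≤ 2. Since 2–0–3–1–2 is a cycle in G, G is not acyclic. Forests are exactly the graphs of treewidth ≤ 1, so tw(G) ≥ 2. Hence tw(G) = 2 exactly.

2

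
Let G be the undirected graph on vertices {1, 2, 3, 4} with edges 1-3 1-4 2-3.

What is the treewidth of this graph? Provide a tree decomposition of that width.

Every bag has size at most 2, so the width is 2 − 1 = 1 and tw(G) ≤ 1. Since G has at least one edge (e.g. 2–3), it is not an edgeless graph, so tw(G) ≥ 1. Combining the bounds, tw(G) = 1.

Treewidth 1.
One optimal decomposition is:
Bags: B1 = {2, 3}  B2 = {1, 3}  B3 = {1, 4}
Tree: B1–B2, B2–B3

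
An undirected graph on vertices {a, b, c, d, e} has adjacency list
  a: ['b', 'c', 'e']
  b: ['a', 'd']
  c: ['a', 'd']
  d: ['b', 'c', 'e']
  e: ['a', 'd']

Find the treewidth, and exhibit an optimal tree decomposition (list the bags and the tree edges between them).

Treewidth 2.
One such decomposition:
Bags: B1 = {a, b, d}  B2 = {a, d, e}  B3 = {a, c, d}
Tree: B1–B2, B2–B3

Every bag has size at most 3, so the width is 3 − 1 = 2 and tw(G) ≤ 2. Since d–b–a–e–d is a cycle in G, G is not acyclic. Forests are exactly the graphs of treewidth ≤ 1, so tw(G) ≥ 2. Therefore the treewidth is 2.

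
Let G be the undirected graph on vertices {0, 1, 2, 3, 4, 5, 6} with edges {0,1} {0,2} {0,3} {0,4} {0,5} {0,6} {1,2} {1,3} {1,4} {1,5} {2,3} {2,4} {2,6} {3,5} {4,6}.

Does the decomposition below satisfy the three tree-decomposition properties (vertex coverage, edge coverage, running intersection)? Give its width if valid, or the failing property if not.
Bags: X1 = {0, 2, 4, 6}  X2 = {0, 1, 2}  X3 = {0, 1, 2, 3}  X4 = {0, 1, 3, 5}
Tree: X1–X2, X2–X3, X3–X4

A tree decomposition must satisfy three properties: every vertex lies in some bag; for every edge, both endpoints lie together in some bag; and for every vertex, the bags containing it form a connected subtree. Here edge (4,1) lies in no bag, so the decomposition is invalid.

No — edge (4,1) lies in no bag.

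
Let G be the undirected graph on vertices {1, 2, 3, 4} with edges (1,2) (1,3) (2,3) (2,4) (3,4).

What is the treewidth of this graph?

2

A width-2 tree decomposition is:
Bags: B1 = {1, 2, 3}  B2 = {2, 3, 4}
Tree: B1–B2
The largest bag has 3 vertices, giving width 2; this decomposition certifies tw(G) ≤ 2. On the other hand G contains the 3-clique {1, 2, 3}. A clique must lie in a single bag of any decomposition, so no decomposition can have width below 2. Therefore the treewidth is 2.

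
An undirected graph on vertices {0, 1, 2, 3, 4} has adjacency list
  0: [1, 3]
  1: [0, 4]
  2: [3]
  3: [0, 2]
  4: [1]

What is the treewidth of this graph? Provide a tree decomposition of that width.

Treewidth 1.
One optimal decomposition is:
Bags: B1 = {1, 4}  B2 = {0, 1}  B3 = {0, 3}  B4 = {2, 3}
Tree: B1–B2, B2–B3, B3–B4

Each bag holds 2 vertices, so the decomposition has width 1, which upper-bounds the treewidth. Since G has at least one edge (e.g. 4–1), it is not an edgeless graph, so tw(G) ≥ 1. Therefore the treewidth is 1.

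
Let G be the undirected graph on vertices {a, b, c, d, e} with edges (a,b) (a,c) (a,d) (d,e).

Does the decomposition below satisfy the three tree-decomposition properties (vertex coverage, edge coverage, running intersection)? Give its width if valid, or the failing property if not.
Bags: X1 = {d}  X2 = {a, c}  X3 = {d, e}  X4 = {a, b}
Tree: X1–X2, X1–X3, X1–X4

A tree decomposition must satisfy three properties: every vertex lies in some bag; for every edge, both endpoints lie together in some bag; and for every vertex, the bags containing it form a connected subtree. Here edge (a,d) lies in no bag, so the decomposition is invalid.

No — edge (a,d) lies in no bag.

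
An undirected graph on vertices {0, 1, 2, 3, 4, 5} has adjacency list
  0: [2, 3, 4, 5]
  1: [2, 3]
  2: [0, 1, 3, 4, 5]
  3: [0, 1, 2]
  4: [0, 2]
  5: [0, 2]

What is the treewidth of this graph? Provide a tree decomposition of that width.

Every bag has size at most 3, so the width is 3 − 1 = 2 and tw(G) ≤ 2. For the lower bound, the 3 vertices {0, 2, 3} are pairwise adjacent, and any tree decomposition puts a clique entirely inside one bag — forcing width ≥ 2. Hence tw(G) = 2 exactly.

Treewidth 2.
One such decomposition:
Bags: B1 = {1, 2, 3}  B2 = {0, 2, 3}  B3 = {0, 2, 5}  B4 = {0, 2, 4}
Tree: B1–B2, B2–B3, B2–B4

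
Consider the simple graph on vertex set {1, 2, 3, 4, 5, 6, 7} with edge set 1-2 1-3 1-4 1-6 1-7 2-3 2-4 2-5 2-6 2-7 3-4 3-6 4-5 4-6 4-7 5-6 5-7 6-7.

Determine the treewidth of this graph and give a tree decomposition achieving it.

Every bag has size at most 5, so the width is 5 − 1 = 4 and tw(G) ≤ 4. On the other hand G contains the 5-clique {1, 2, 3, 4, 6}. A clique must lie in a single bag of any decomposition, so no decomposition can have width below 4. Combining the bounds, tw(G) = 4.

Treewidth 4.
One such decomposition:
Bags: B1 = {1, 2, 3, 4, 6}  B2 = {1, 2, 4, 6, 7}  B3 = {2, 4, 5, 6, 7}
Tree: B1–B2, B2–B3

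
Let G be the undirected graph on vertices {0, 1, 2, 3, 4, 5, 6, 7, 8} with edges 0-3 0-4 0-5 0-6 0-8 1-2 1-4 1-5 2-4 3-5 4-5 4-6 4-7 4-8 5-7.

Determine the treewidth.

A width-2 tree decomposition is:
Bags: B1 = {0, 4, 5}  B2 = {1, 4, 5}  B3 = {0, 4, 8}  B4 = {1, 2, 4}  B5 = {4, 5, 7}  B6 = {0, 4, 6}  B7 = {0, 3, 5}
Tree: B1–B2, B1–B3, B2–B4, B2–B5, B3–B6, B1–B7
Each bag holds 3 vertices, so the decomposition has width 2, which upper-bounds the treewidth. On the other hand G contains the 3-clique {0, 3, 5}. A clique must lie in a single bag of any decomposition, so no decomposition can have width below 2. Hence tw(G) = 2 exactly.

2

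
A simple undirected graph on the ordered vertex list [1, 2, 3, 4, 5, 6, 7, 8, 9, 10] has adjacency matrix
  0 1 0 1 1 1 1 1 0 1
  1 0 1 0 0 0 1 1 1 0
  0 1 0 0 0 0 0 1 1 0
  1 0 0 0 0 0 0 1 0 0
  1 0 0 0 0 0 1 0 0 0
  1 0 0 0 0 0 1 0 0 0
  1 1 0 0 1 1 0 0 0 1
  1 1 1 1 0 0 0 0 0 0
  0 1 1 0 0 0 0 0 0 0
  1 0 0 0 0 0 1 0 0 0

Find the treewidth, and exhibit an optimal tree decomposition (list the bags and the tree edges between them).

The largest bag has 3 vertices, giving width 2; this decomposition certifies tw(G) ≤ 2. For the lower bound, the 3 vertices {1, 2, 8} are pairwise adjacent, and any tree decomposition puts a clique entirely inside one bag — forcing width ≥ 2. Combining the bounds, tw(G) = 2.

Treewidth 2.
Bags: B1 = {1, 6, 7}  B2 = {1, 7, 10}  B3 = {1, 2, 7}  B4 = {1, 2, 8}  B5 = {2, 3, 8}  B6 = {2, 3, 9}  B7 = {1, 5, 7}  B8 = {1, 4, 8}
Tree: B1–B2, B1–B3, B3–B4, B4–B5, B5–B6, B1–B7, B4–B8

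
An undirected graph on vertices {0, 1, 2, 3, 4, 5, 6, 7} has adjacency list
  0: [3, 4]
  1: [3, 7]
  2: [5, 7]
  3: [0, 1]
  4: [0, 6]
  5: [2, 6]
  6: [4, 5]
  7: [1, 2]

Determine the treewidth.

2

A width-2 tree decomposition is:
Bags: B1 = {1, 2, 7}  B2 = {1, 2, 5}  B3 = {1, 5, 6}  B4 = {1, 4, 6}  B5 = {0, 1, 4}  B6 = {0, 1, 3}
Tree: B1–B2, B2–B3, B3–B4, B4–B5, B5–B6
Each bag holds 3 vertices, so the decomposition has width 2, which upper-bounds the treewidth. For the lower bound, G contains the cycle 1–7–2–5–6–4–0–3–1, so G is not a forest; only forests have treewidth ≤ 1, hence tw(G) ≥ 2. Hence tw(G) = 2 exactly.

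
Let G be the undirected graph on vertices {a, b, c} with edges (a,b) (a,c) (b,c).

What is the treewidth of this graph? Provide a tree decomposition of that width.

Treewidth 2.
One such decomposition:
Bags: B1 = {a, b, c}
Tree: (single bag)

With just one bag of size 3, the width is 3 − 1 = 2, so tw(G) ≤ 2. On the other hand G contains the 3-clique {a, b, c}. A clique must lie in a single bag of any decomposition, so no decomposition can have width below 2. The upper and lower bounds meet at 2, so that is the treewidth.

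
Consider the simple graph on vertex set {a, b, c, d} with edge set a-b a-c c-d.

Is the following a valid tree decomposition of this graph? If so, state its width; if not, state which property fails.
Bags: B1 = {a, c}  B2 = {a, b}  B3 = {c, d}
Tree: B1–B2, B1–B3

Every vertex of G appears in some bag (union = {a, b, c, d}); every edge is covered by a bag; and for each vertex v the set of bags containing v is connected in the bag tree. The decomposition is therefore valid. The largest bag has 2 vertices, so the width is 1.

Yes; width 1.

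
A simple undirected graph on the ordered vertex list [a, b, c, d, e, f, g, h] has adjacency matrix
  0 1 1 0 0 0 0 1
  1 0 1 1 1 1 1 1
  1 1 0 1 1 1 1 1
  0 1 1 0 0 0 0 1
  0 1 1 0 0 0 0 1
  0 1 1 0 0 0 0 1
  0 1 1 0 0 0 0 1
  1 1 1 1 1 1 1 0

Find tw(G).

3

A width-3 tree decomposition is:
Bags: B1 = {a, b, c, h}  B2 = {b, c, e, h}  B3 = {b, c, d, h}  B4 = {b, c, g, h}  B5 = {b, c, f, h}
Tree: B1–B2, B2–B3, B2–B4, B3–B5
Every bag has size at most 4, so the width is 4 − 1 = 3 and tw(G) ≤ 3. Conversely, {b, c, d, h} is a clique of size 4, and the vertices of any clique must share a bag in every tree decomposition; so some bag has ≥ 4 vertices and tw(G) ≥ 3. Therefore the treewidth is 3.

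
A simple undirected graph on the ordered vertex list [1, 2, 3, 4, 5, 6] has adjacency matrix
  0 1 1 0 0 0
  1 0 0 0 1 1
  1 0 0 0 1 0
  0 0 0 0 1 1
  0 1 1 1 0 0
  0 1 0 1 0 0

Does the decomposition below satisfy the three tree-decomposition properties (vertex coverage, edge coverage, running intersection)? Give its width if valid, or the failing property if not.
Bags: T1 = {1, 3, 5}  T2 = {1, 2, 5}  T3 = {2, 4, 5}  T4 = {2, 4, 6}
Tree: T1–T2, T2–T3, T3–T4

Checking the three conditions: (i) the bags cover all of {1, 2, 3, 4, 5, 6}; (ii) for each edge, some bag contains both endpoints; (iii) the bags containing any fixed vertex form a subtree. All hold, so the decomposition is valid with width 3 − 1 = 2.

Yes; width 2.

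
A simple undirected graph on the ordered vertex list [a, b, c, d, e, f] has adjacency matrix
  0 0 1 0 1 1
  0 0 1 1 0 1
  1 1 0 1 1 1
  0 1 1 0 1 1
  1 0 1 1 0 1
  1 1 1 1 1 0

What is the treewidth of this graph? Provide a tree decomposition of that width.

The largest bag has 4 vertices, giving width 3; this decomposition certifies tw(G) ≤ 3. For the lower bound, the 4 vertices {c, d, e, f} are pairwise adjacent, and any tree decomposition puts a clique entirely inside one bag — forcing width ≥ 3. The upper and lower bounds meet at 3, so that is the treewidth.

Treewidth 3.
Bags: B1 = {b, c, d, f}  B2 = {c, d, e, f}  B3 = {a, c, e, f}
Tree: B1–B2, B2–B3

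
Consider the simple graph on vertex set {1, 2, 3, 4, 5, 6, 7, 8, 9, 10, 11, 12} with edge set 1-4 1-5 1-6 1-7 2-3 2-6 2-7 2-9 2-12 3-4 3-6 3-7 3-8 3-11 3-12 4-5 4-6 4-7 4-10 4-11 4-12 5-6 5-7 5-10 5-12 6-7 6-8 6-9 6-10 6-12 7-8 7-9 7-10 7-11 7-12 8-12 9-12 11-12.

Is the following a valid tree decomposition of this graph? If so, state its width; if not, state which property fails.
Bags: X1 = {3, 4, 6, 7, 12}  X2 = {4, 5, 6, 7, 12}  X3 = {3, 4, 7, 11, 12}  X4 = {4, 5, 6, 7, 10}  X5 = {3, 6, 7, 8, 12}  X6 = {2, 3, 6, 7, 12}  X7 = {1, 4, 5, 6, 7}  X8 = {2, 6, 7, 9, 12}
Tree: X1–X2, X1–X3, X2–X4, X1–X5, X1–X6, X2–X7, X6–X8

Vertex coverage: the bags together contain {1, 2, 3, 4, 5, 6, 7, 8, 9, 10, 11, 12}, the full vertex set. Edge coverage: each edge of G has both endpoints in at least one bag. Running intersection: for every vertex, the bags containing it form a connected subtree. All three properties hold, so this is a valid tree decomposition of width max|bag| − 1 = 4, and hence tw(G) ≤ 4.

Yes; width 4.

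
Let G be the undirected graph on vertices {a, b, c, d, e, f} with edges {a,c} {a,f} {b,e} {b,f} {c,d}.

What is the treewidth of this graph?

A width-1 tree decomposition is:
Bags: B1 = {c, d}  B2 = {a, c}  B3 = {a, f}  B4 = {b, f}  B5 = {b, e}
Tree: B1–B2, B2–B3, B3–B4, B4–B5
Each bag holds 2 vertices, so the decomposition has width 1, which upper-bounds the treewidth. Since G has at least one edge (e.g. d–c), it is not an edgeless graph, so tw(G) ≥ 1. Therefore the treewidth is 1.

1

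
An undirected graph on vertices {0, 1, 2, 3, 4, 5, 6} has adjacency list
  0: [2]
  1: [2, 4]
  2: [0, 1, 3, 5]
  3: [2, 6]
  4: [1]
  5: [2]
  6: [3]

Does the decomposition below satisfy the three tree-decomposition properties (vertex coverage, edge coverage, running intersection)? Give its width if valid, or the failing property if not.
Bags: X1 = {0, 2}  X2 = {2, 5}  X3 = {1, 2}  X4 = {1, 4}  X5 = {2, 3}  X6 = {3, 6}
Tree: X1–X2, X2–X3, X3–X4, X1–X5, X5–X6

Every vertex of G appears in some bag (union = {0, 1, 2, 3, 4, 5, 6}); every edge is covered by a bag; and for each vertex v the set of bags containing v is connected in the bag tree. The decomposition is therefore valid. The largest bag has 2 vertices, so the width is 1.

Yes; width 1.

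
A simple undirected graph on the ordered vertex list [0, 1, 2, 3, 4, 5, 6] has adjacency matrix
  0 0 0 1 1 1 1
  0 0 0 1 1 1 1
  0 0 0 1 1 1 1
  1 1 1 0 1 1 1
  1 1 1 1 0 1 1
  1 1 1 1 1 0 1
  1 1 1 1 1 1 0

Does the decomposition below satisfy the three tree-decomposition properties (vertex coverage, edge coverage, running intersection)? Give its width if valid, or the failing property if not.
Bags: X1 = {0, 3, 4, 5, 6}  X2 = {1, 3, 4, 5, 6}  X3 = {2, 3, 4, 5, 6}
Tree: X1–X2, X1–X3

Checking the three conditions: (i) the bags cover all of {0, 1, 2, 3, 4, 5, 6}; (ii) for each edge, some bag contains both endpoints; (iii) the bags containing any fixed vertex form a subtree. All hold, so the decomposition is valid with width 5 − 1 = 4.

Yes; width 4.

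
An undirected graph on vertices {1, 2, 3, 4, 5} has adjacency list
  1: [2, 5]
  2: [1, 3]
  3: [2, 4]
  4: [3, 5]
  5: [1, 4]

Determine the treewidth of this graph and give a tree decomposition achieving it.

Treewidth 2.
Bags: B1 = {1, 2, 5}  B2 = {2, 4, 5}  B3 = {2, 3, 4}
Tree: B1–B2, B2–B3

Every bag has size at most 3, so the width is 3 − 1 = 2 and tw(G) ≤ 2. The edges 2–1–5–4–3–2 form a cycle, so G is not a tree and its treewidth is at least 2. Hence tw(G) = 2 exactly.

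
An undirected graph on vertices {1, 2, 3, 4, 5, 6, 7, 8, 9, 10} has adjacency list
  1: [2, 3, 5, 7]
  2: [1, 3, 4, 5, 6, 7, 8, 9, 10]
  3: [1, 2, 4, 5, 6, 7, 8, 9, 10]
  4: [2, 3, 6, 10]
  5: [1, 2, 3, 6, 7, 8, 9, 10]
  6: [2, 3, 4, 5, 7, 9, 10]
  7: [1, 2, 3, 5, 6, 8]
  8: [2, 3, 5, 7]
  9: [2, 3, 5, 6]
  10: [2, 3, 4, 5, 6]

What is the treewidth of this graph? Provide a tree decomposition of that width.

Each bag holds 5 vertices, so the decomposition has width 4, which upper-bounds the treewidth. For the lower bound, the 5 vertices {2, 3, 4, 6, 10} are pairwise adjacent, and any tree decomposition puts a clique entirely inside one bag — forcing width ≥ 4. The upper and lower bounds meet at 4, so that is the treewidth.

Treewidth 4.
Bags: B1 = {1, 2, 3, 5, 7}  B2 = {2, 3, 5, 7, 8}  B3 = {2, 3, 5, 6, 7}  B4 = {2, 3, 5, 6, 10}  B5 = {2, 3, 5, 6, 9}  B6 = {2, 3, 4, 6, 10}
Tree: B1–B2, B2–B3, B3–B4, B3–B5, B4–B6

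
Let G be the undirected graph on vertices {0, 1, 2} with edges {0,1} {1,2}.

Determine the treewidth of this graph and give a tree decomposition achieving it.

Every bag has size at most 2, so the width is 2 − 1 = 1 and tw(G) ≤ 1. Any graph with an edge has treewidth ≥ 1, and G has the edge 1–2. The upper and lower bounds meet at 1, so that is the treewidth.

Treewidth 1.
One such decomposition:
Bags: B1 = {1, 2}  B2 = {0, 1}
Tree: B1–B2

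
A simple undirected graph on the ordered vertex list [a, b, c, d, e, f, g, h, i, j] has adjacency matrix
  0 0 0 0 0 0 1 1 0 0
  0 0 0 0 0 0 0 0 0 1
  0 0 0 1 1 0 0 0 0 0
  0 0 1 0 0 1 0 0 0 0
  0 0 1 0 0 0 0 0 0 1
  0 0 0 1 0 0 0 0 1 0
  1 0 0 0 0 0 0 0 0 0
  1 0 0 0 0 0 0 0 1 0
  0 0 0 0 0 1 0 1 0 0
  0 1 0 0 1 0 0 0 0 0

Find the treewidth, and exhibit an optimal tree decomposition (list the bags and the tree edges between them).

Treewidth 1.
One optimal decomposition is:
Bags: B1 = {a, g}  B2 = {a, h}  B3 = {h, i}  B4 = {f, i}  B5 = {d, f}  B6 = {c, d}  B7 = {c, e}  B8 = {e, j}  B9 = {b, j}
Tree: B1–B2, B2–B3, B3–B4, B4–B5, B5–B6, B6–B7, B7–B8, B8–B9

Each bag holds 2 vertices, so the decomposition has width 1, which upper-bounds the treewidth. Since G has at least one edge (e.g. g–a), it is not an edgeless graph, so tw(G) ≥ 1. Hence tw(G) = 1 exactly.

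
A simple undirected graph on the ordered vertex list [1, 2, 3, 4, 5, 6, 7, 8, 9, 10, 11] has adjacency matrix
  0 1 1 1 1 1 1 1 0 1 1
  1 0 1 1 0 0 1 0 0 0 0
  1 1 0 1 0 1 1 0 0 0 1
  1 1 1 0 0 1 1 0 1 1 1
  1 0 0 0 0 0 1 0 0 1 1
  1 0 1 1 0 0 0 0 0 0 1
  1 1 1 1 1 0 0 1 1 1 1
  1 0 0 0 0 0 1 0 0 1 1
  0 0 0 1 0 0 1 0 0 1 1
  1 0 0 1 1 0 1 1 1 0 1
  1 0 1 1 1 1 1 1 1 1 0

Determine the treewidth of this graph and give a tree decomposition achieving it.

Treewidth 4.
One optimal decomposition is:
Bags: B1 = {1, 3, 4, 7, 11}  B2 = {1, 4, 7, 10, 11}  B3 = {1, 3, 4, 6, 11}  B4 = {1, 2, 3, 4, 7}  B5 = {1, 7, 8, 10, 11}  B6 = {4, 7, 9, 10, 11}  B7 = {1, 5, 7, 10, 11}
Tree: B1–B2, B1–B3, B1–B4, B2–B5, B2–B6, B2–B7

Each bag holds 5 vertices, so the decomposition has width 4, which upper-bounds the treewidth. Conversely, {1, 3, 4, 6, 11} is a clique of size 5, and the vertices of any clique must share a bag in every tree decomposition; so some bag has ≥ 5 vertices and tw(G) ≥ 4. Combining the bounds, tw(G) = 4.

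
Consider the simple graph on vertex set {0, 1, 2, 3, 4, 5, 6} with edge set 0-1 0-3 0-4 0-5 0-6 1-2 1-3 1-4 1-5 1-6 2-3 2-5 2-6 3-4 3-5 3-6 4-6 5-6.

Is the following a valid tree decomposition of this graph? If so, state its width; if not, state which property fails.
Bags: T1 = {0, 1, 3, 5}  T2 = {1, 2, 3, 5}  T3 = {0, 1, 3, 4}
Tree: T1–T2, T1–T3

No — vertex 6 appears in no bag.

A tree decomposition must satisfy three properties: every vertex lies in some bag; for every edge, both endpoints lie together in some bag; and for every vertex, the bags containing it form a connected subtree. Here vertex 6 appears in no bag, so the decomposition is invalid.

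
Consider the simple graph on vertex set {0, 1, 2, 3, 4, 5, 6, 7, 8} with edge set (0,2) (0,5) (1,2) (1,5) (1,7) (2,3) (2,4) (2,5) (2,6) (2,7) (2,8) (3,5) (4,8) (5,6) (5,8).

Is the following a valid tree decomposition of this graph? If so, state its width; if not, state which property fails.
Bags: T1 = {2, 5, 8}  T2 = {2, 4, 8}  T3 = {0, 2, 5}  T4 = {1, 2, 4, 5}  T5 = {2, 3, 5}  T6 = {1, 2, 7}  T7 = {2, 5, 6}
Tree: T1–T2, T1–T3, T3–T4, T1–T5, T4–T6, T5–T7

No — bags containing vertex 4 are not connected in the tree.

A tree decomposition must satisfy three properties: every vertex lies in some bag; for every edge, both endpoints lie together in some bag; and for every vertex, the bags containing it form a connected subtree. Here bags containing vertex 4 are not connected in the tree, so the decomposition is invalid.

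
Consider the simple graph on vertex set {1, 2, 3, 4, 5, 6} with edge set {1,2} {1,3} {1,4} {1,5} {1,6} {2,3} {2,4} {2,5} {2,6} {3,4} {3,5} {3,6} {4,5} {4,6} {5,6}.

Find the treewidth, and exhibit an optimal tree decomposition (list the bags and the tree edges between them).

Treewidth 5.
One optimal decomposition is:
Bags: B1 = {1, 2, 3, 4, 5, 6}
Tree: (single bag)

A single bag containing all 6 vertices is trivially a valid decomposition of width 5. For the lower bound, the 6 vertices {1, 2, 3, 4, 5, 6} are pairwise adjacent, and any tree decomposition puts a clique entirely inside one bag — forcing width ≥ 5. Therefore the treewidth is 5.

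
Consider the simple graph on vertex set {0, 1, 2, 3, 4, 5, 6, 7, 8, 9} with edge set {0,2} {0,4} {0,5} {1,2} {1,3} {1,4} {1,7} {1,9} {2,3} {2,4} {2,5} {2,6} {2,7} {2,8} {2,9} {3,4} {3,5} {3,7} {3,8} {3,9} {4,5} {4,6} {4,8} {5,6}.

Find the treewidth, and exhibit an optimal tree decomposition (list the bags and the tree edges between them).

Every bag has size at most 4, so the width is 4 − 1 = 3 and tw(G) ≤ 3. On the other hand G contains the 4-clique {0, 2, 4, 5}. A clique must lie in a single bag of any decomposition, so no decomposition can have width below 3. The upper and lower bounds meet at 3, so that is the treewidth.

Treewidth 3.
One such decomposition:
Bags: B1 = {1, 2, 3, 4}  B2 = {2, 3, 4, 5}  B3 = {2, 4, 5, 6}  B4 = {0, 2, 4, 5}  B5 = {1, 2, 3, 9}  B6 = {1, 2, 3, 7}  B7 = {2, 3, 4, 8}
Tree: B1–B2, B2–B3, B2–B4, B1–B5, B1–B6, B1–B7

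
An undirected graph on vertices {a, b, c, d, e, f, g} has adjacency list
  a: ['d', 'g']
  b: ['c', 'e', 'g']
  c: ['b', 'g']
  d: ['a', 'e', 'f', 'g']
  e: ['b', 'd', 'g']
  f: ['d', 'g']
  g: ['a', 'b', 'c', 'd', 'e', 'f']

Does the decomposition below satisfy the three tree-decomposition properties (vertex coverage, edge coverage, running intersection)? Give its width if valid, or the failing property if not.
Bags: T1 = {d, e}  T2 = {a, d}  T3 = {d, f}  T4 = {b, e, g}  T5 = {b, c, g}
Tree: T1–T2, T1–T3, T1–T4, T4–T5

A tree decomposition must satisfy three properties: every vertex lies in some bag; for every edge, both endpoints lie together in some bag; and for every vertex, the bags containing it form a connected subtree. Here edge (g,d) lies in no bag, so the decomposition is invalid.

No — edge (g,d) lies in no bag.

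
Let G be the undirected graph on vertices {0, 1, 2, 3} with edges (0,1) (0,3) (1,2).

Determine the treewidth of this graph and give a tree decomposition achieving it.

Each bag holds 2 vertices, so the decomposition has width 1, which upper-bounds the treewidth. G has an edge, so its treewidth is at least 1. Therefore the treewidth is 1.

Treewidth 1.
One optimal decomposition is:
Bags: B1 = {0, 3}  B2 = {0, 1}  B3 = {1, 2}
Tree: B1–B2, B2–B3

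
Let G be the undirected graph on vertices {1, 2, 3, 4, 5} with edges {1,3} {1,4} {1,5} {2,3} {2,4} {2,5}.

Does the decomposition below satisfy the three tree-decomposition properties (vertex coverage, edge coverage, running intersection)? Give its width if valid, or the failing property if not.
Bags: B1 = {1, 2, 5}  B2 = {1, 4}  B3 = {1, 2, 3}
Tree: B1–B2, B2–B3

A tree decomposition must satisfy three properties: every vertex lies in some bag; for every edge, both endpoints lie together in some bag; and for every vertex, the bags containing it form a connected subtree. Here edge (2,4) lies in no bag, so the decomposition is invalid.

No — edge (2,4) lies in no bag.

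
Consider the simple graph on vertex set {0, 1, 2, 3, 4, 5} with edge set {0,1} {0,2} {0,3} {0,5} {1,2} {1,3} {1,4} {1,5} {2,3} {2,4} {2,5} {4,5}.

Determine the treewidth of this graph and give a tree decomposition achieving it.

Treewidth 3.
One such decomposition:
Bags: B1 = {1, 2, 4, 5}  B2 = {0, 1, 2, 5}  B3 = {0, 1, 2, 3}
Tree: B1–B2, B2–B3

Each bag holds 4 vertices, so the decomposition has width 3, which upper-bounds the treewidth. Conversely, {0, 1, 2, 3} is a clique of size 4, and the vertices of any clique must share a bag in every tree decomposition; so some bag has ≥ 4 vertices and tw(G) ≥ 3. The upper and lower bounds meet at 3, so that is the treewidth.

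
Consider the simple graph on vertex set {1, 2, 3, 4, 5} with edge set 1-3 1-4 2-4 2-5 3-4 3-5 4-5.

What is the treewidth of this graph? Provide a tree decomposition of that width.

Each bag holds 3 vertices, so the decomposition has width 2, which upper-bounds the treewidth. Conversely, {2, 4, 5} is a clique of size 3, and the vertices of any clique must share a bag in every tree decomposition; so some bag has ≥ 3 vertices and tw(G) ≥ 2. The upper and lower bounds meet at 2, so that is the treewidth.

Treewidth 2.
Bags: B1 = {1, 3, 4}  B2 = {3, 4, 5}  B3 = {2, 4, 5}
Tree: B1–B2, B2–B3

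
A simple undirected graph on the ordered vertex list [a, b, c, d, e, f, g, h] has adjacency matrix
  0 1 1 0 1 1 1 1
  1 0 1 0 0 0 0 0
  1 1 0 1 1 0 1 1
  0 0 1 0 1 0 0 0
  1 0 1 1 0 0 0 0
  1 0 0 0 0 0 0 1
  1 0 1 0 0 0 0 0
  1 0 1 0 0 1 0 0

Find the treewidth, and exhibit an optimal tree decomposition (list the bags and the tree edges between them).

The largest bag has 3 vertices, giving width 2; this decomposition certifies tw(G) ≤ 2. On the other hand G contains the 3-clique {c, d, e}. A clique must lie in a single bag of any decomposition, so no decomposition can have width below 2. Hence tw(G) = 2 exactly.

Treewidth 2.
One such decomposition:
Bags: B1 = {a, c, h}  B2 = {a, c, e}  B3 = {a, c, g}  B4 = {a, f, h}  B5 = {c, d, e}  B6 = {a, b, c}
Tree: B1–B2, B1–B3, B1–B4, B2–B5, B3–B6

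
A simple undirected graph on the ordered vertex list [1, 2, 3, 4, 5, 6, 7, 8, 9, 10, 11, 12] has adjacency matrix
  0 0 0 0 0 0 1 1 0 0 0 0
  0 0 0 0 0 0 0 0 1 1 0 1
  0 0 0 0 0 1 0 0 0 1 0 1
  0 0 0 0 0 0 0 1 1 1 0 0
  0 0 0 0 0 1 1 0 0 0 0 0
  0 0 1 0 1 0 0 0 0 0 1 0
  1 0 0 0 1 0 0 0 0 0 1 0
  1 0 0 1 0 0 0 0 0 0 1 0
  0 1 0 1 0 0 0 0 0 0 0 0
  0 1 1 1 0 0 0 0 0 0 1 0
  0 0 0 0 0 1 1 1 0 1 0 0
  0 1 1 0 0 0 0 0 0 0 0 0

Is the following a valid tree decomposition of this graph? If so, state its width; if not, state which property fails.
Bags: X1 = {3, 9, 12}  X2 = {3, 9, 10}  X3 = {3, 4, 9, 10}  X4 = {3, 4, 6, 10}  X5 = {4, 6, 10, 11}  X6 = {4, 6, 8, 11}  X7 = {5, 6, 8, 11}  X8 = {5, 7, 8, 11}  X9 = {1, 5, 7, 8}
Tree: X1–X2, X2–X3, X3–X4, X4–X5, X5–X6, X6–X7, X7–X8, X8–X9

A tree decomposition must satisfy three properties: every vertex lies in some bag; for every edge, both endpoints lie together in some bag; and for every vertex, the bags containing it form a connected subtree. Here vertex 2 appears in no bag, so the decomposition is invalid.

No — vertex 2 appears in no bag.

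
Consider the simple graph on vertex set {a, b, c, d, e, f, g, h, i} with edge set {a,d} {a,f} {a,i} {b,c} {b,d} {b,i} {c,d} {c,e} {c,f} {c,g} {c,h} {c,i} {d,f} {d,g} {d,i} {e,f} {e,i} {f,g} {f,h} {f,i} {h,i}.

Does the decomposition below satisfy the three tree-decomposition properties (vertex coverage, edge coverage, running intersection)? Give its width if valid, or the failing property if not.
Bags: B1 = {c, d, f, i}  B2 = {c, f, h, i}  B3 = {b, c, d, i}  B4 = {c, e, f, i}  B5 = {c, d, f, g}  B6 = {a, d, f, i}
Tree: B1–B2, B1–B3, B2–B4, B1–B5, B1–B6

Yes; width 3.

Checking the three conditions: (i) the bags cover all of {a, b, c, d, e, f, g, h, i}; (ii) for each edge, some bag contains both endpoints; (iii) the bags containing any fixed vertex form a subtree. All hold, so the decomposition is valid with width 4 − 1 = 3.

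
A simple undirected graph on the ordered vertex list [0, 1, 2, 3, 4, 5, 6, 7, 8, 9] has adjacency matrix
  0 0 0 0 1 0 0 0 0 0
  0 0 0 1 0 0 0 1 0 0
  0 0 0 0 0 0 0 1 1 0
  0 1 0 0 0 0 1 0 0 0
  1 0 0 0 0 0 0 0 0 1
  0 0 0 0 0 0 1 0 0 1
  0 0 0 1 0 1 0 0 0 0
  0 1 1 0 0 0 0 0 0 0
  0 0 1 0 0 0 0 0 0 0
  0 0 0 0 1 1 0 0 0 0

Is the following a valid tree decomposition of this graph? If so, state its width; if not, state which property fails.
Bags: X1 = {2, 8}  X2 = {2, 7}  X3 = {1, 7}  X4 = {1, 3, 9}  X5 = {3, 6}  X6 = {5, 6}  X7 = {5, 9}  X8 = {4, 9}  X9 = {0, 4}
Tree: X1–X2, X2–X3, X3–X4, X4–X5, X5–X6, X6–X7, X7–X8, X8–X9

A tree decomposition must satisfy three properties: every vertex lies in some bag; for every edge, both endpoints lie together in some bag; and for every vertex, the bags containing it form a connected subtree. Here bags containing vertex 9 are not connected in the tree, so the decomposition is invalid.

No — bags containing vertex 9 are not connected in the tree.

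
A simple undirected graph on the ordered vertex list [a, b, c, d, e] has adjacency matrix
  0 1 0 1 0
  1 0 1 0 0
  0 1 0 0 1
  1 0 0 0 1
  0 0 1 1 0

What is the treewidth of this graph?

A width-2 tree decomposition is:
Bags: B1 = {a, d, e}  B2 = {a, b, e}  B3 = {b, c, e}
Tree: B1–B2, B2–B3
Every bag has size at most 3, so the width is 3 − 1 = 2 and tw(G) ≤ 2. Since e–d–a–b–c–e is a cycle in G, G is not acyclic. Forests are exactly the graphs of treewidth ≤ 1, so tw(G) ≥ 2. Therefore the treewidth is 2.

2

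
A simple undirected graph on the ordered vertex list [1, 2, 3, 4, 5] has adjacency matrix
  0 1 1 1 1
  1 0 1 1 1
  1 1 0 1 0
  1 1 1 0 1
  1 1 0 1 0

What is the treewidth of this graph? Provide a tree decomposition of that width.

Treewidth 3.
One optimal decomposition is:
Bags: B1 = {1, 2, 4, 5}  B2 = {1, 2, 3, 4}
Tree: B1–B2

Every bag has size at most 4, so the width is 4 − 1 = 3 and tw(G) ≤ 3. For the lower bound, the 4 vertices {1, 2, 3, 4} are pairwise adjacent, and any tree decomposition puts a clique entirely inside one bag — forcing width ≥ 3. Hence tw(G) = 3 exactly.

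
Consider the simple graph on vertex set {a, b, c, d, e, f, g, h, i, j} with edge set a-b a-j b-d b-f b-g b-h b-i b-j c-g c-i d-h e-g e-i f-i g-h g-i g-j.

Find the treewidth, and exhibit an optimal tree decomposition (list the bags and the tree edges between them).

Treewidth 2.
One such decomposition:
Bags: B1 = {b, g, i}  B2 = {b, f, i}  B3 = {e, g, i}  B4 = {b, g, j}  B5 = {c, g, i}  B6 = {b, g, h}  B7 = {b, d, h}  B8 = {a, b, j}
Tree: B1–B2, B1–B3, B1–B4, B1–B5, B4–B6, B6–B7, B4–B8

Every bag has size at most 3, so the width is 3 − 1 = 2 and tw(G) ≤ 2. Conversely, {e, g, i} is a clique of size 3, and the vertices of any clique must share a bag in every tree decomposition; so some bag has ≥ 3 vertices and tw(G) ≥ 2. Therefore the treewidth is 2.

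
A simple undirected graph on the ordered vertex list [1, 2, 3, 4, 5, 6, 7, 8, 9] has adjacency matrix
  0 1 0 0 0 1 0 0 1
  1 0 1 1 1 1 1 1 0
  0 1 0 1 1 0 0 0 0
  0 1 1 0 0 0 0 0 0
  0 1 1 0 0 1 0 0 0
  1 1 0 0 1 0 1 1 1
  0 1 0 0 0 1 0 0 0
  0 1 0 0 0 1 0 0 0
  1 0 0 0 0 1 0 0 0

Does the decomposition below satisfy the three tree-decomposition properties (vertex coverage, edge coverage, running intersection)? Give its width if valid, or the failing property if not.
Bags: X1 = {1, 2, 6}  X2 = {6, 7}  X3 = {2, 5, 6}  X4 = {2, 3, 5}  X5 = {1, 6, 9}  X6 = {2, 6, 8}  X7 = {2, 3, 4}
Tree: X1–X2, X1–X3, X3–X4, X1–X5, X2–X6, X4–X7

A tree decomposition must satisfy three properties: every vertex lies in some bag; for every edge, both endpoints lie together in some bag; and for every vertex, the bags containing it form a connected subtree. Here edge (2,7) lies in no bag, so the decomposition is invalid.

No — edge (2,7) lies in no bag.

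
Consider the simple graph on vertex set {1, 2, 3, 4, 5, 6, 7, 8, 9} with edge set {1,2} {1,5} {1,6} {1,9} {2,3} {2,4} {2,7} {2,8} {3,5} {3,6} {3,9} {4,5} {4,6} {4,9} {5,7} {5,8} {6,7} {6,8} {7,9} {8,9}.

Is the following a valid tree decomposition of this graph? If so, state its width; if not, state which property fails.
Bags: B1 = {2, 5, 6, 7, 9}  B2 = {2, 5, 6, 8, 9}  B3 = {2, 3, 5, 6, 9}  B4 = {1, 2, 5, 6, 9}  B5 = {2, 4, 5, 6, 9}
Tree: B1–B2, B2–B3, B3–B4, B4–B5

Yes; width 4.

Every vertex of G appears in some bag (union = {1, 2, 3, 4, 5, 6, 7, 8, 9}); every edge is covered by a bag; and for each vertex v the set of bags containing v is connected in the bag tree. The decomposition is therefore valid. The largest bag has 5 vertices, so the width is 4.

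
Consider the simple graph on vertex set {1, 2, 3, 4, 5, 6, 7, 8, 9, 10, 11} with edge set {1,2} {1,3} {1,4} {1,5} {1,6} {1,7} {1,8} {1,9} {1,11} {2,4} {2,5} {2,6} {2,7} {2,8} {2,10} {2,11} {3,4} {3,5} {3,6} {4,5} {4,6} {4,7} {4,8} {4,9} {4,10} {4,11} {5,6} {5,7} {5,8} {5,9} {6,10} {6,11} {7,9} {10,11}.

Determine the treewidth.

A width-4 tree decomposition is:
Bags: B1 = {1, 2, 4, 5, 7}  B2 = {1, 2, 4, 5, 6}  B3 = {1, 4, 5, 7, 9}  B4 = {1, 3, 4, 5, 6}  B5 = {1, 2, 4, 5, 8}  B6 = {1, 2, 4, 6, 11}  B7 = {2, 4, 6, 10, 11}
Tree: B1–B2, B1–B3, B2–B4, B1–B5, B2–B6, B6–B7
Every bag has size at most 5, so the width is 5 − 1 = 4 and tw(G) ≤ 4. On the other hand G contains the 5-clique {1, 2, 4, 6, 11}. A clique must lie in a single bag of any decomposition, so no decomposition can have width below 4. Combining the bounds, tw(G) = 4.

4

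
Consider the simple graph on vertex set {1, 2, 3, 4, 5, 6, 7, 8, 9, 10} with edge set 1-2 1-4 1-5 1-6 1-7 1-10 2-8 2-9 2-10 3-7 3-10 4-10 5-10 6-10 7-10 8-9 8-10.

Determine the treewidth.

2

A width-2 tree decomposition is:
Bags: B1 = {1, 2, 10}  B2 = {1, 7, 10}  B3 = {2, 8, 10}  B4 = {1, 5, 10}  B5 = {1, 6, 10}  B6 = {2, 8, 9}  B7 = {1, 4, 10}  B8 = {3, 7, 10}
Tree: B1–B2, B1–B3, B1–B4, B4–B5, B3–B6, B4–B7, B2–B8
Each bag holds 3 vertices, so the decomposition has width 2, which upper-bounds the treewidth. For the lower bound, the 3 vertices {2, 8, 9} are pairwise adjacent, and any tree decomposition puts a clique entirely inside one bag — forcing width ≥ 2. Hence tw(G) = 2 exactly.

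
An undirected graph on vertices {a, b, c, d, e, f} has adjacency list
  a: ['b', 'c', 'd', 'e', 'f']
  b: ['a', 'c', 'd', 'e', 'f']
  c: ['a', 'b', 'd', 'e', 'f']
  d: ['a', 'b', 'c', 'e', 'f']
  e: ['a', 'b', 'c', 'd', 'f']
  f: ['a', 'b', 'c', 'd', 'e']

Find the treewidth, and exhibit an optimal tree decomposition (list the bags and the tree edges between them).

Treewidth 5.
Bags: B1 = {a, b, c, d, e, f}
Tree: (single bag)

With just one bag of size 6, the width is 6 − 1 = 5, so tw(G) ≤ 5. Conversely, {a, b, c, d, e, f} is a clique of size 6, and the vertices of any clique must share a bag in every tree decomposition; so some bag has ≥ 6 vertices and tw(G) ≥ 5. Therefore the treewidth is 5.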